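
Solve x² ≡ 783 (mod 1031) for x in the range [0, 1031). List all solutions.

272, 759

Since 1031 ≡ 3 (mod 4), a square root of 783 is 783^((1031+1)/4) = 783^258 mod 1031.
Repeated squaring: 783^2≡675, 783^4≡954, 783^8≡774, 783^16≡65, 783^32≡101, 783^64≡922, 783^128≡540, 783^256≡858 (mod 1031).
783^258 = 783^(256+2) ≡ 759 (mod 1031).
Check: 759² = 576081 ≡ 783 (mod 1031). The two roots are 272 and 759.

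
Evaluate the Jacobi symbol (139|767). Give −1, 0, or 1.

1

Reciprocity: 139 ≡ 3 and 767 ≡ 3 (mod 4), so (139/767) = −(767/139).
Reduce top mod 139: now compute (72/139).
Pull out 2^3: since 139 ≡ 3 (mod 8), (2/139) = -1, so (2/139)^3 = -1.
Reciprocity: 9 ≡ 1 and 139 ≡ 3 (mod 4), so (9/139) = +(139/9).
Reduce top mod 9: now compute (4/9).
Pull out 2^2: since 9 ≡ 1 (mod 8), (2/9) = +1, so (2/9)^2 = +1.
Reached (1/9) = 1. Collecting the sign flips along the way, the symbol is +1.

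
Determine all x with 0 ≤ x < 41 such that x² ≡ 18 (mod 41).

41 ≡ 1 (mod 4), so we find a root by search.
Trying successive values, 10² = 100 ≡ 18 (mod 41). The other root is 41 − 10 = 31.

10, 31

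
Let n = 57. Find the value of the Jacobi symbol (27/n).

Reciprocity: 27 ≡ 3 and 57 ≡ 1 (mod 4), so (27/57) = +(57/27).
Reduce top mod 27: now compute (3/27).
Reciprocity: 3 ≡ 3 and 27 ≡ 3 (mod 4), so (3/27) = −(27/3).
Reduce top mod 3: now compute (0/3).
Top reduces to 0: gcd > 1, so the symbol is 0.

0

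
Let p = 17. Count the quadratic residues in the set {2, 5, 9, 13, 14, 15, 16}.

5

(2/17) = +1 → QR.
(5/17) = -1 → non-residue.
(9/17) = +1 → QR.
(13/17) = +1 → QR.
(14/17) = -1 → non-residue.
(15/17) = +1 → QR.
(16/17) = +1 → QR.
Total quadratic residues among the 7: 5.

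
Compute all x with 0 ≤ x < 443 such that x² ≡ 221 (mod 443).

211, 232

Since 443 ≡ 3 (mod 4), a square root of 221 is 221^((443+1)/4) = 221^111 mod 443.
Repeated squaring: 221^2≡111, 221^4≡360, 221^8≡244, 221^16≡174, 221^32≡152, 221^64≡68 (mod 443).
221^111 = 221^(64+32+8+4+2+1) ≡ 232 (mod 443).
Check: 232² = 53824 ≡ 221 (mod 443). The two roots are 211 and 232.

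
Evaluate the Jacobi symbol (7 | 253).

1

Reciprocity: 7 ≡ 3 and 253 ≡ 1 (mod 4), so (7/253) = +(253/7).
Reduce top mod 7: now compute (1/7).
Reached (1/7) = 1. Collecting the sign flips along the way, the symbol is +1.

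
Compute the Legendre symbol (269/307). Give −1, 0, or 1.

1

Reciprocity: 269 ≡ 1 and 307 ≡ 3 (mod 4), so (269/307) = +(307/269).
Reduce top mod 269: now compute (38/269).
Pull out 2: since 269 ≡ 5 (mod 8), (2/269) = -1.
Reciprocity: 19 ≡ 3 and 269 ≡ 1 (mod 4), so (19/269) = +(269/19).
Reduce top mod 19: now compute (3/19).
Reciprocity: 3 ≡ 3 and 19 ≡ 3 (mod 4), so (3/19) = −(19/3).
Reduce top mod 3: now compute (1/3).
Reached (1/3) = 1. Collecting the sign flips along the way, the symbol is +1.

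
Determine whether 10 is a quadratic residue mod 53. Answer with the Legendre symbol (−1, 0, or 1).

Pull out 2: since 53 ≡ 5 (mod 8), (2/53) = -1.
Reciprocity: 5 ≡ 1 and 53 ≡ 1 (mod 4), so (5/53) = +(53/5).
Reduce top mod 5: now compute (3/5).
Reciprocity: 3 ≡ 3 and 5 ≡ 1 (mod 4), so (3/5) = +(5/3).
Reduce top mod 3: now compute (2/3).
Pull out 2: since 3 ≡ 3 (mod 8), (2/3) = -1.
Reached (1/3) = 1. Collecting the sign flips along the way, the symbol is +1.

1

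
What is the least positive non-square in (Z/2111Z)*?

7

(2/2111) = +1, so 2 is a residue.
(3/2111) = +1, so 3 is a residue.
(4/2111) = +1, so 4 is a residue.
(5/2111) = +1, so 5 is a residue.
(6/2111) = +1, so 6 is a residue.
(7/2111) = −1, so 7 is the smallest positive non-residue mod 2111.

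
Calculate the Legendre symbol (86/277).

Euler's criterion: (86/277) ≡ 86^138 (mod 277).
86^2 ≡ 194 (mod 277)
86^4 ≡ 241 (mod 277)
86^8 ≡ 188 (mod 277)
86^16 ≡ 165 (mod 277)
86^32 ≡ 79 (mod 277)
86^64 ≡ 147 (mod 277)
86^128 ≡ 3 (mod 277)
86^138 = 86^(128+8+2) ≡ 1 (mod 277).
Result is 1, so (86/277) = 1.

1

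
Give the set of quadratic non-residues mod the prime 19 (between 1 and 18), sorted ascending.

Square k = 1,…,9 (k and 19−k give the same square):
1²=1, 2²=4, 3²=9, 4²=16, 5²≡6, 6²≡17, 7²≡11, 8²≡7, 9²≡5 (mod 19).
The residues are {1, 4, 5, 6, 7, 9, 11, 16, 17}; the non-residues are the remaining 9 nonzero classes.

2 3 8 10 12 13 14 15 18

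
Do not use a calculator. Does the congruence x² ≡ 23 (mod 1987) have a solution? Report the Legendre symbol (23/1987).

-1

Reciprocity: 23 ≡ 3 and 1987 ≡ 3 (mod 4), so (23/1987) = −(1987/23).
Reduce top mod 23: now compute (9/23).
Reciprocity: 9 ≡ 1 and 23 ≡ 3 (mod 4), so (9/23) = +(23/9).
Reduce top mod 9: now compute (5/9).
Reciprocity: 5 ≡ 1 and 9 ≡ 1 (mod 4), so (5/9) = +(9/5).
Reduce top mod 5: now compute (4/5).
Pull out 2^2: since 5 ≡ 5 (mod 8), (2/5) = -1, so (2/5)^2 = +1.
Reached (1/5) = 1. Collecting the sign flips along the way, the symbol is -1.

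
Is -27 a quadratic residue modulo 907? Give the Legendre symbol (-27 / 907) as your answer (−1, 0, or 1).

1

First reduce: -27 ≡ 880 (mod 907).
Pull out 2^4: since 907 ≡ 3 (mod 8), (2/907) = -1, so (2/907)^4 = +1.
Reciprocity: 55 ≡ 3 and 907 ≡ 3 (mod 4), so (55/907) = −(907/55).
Reduce top mod 55: now compute (27/55).
Reciprocity: 27 ≡ 3 and 55 ≡ 3 (mod 4), so (27/55) = −(55/27).
Reduce top mod 27: now compute (1/27).
Reached (1/27) = 1. Collecting the sign flips along the way, the symbol is +1.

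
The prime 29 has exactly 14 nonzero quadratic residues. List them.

Square k = 1,…,14 (k and 29−k give the same square):
1²=1, 2²=4, 3²=9, 4²=16, 5²=25, 6²≡7, 7²≡20, 8²≡6, 9²≡23, 10²≡13, 11²≡5, 12²≡28, 13²≡24, 14²≡22 (mod 29).
So the quadratic residues mod 29 are {1, 4, 5, 6, 7, 9, 13, 16, 20, 22, 23, 24, 25, 28}.

1 4 5 6 7 9 13 16 20 22 23 24 25 28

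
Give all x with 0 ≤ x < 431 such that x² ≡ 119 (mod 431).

56, 375

Since 431 ≡ 3 (mod 4), a square root of 119 is 119^((431+1)/4) = 119^108 mod 431.
Repeated squaring: 119^2≡369, 119^4≡396, 119^8≡363, 119^16≡314, 119^32≡328, 119^64≡265 (mod 431).
119^108 = 119^(64+32+8+4) ≡ 375 (mod 431).
Check: 375² = 140625 ≡ 119 (mod 431). The two roots are 56 and 375.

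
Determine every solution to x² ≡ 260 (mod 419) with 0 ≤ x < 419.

Since 419 ≡ 3 (mod 4), a square root of 260 is 260^((419+1)/4) = 260^105 mod 419.
Repeated squaring: 260^2≡141, 260^4≡188, 260^8≡148, 260^16≡116, 260^32≡48, 260^64≡209 (mod 419).
260^105 = 260^(64+32+8+1) ≡ 375 (mod 419).
Check: 375² = 140625 ≡ 260 (mod 419). The two roots are 44 and 375.

44, 375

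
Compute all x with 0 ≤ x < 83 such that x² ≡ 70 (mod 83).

30, 53

Since 83 ≡ 3 (mod 4), a square root of 70 is 70^((83+1)/4) = 70^21 mod 83.
Repeated squaring: 70^2≡3, 70^4≡9, 70^8≡81, 70^16≡4 (mod 83).
70^21 = 70^(16+4+1) ≡ 30 (mod 83).
Check: 30² = 900 ≡ 70 (mod 83). The two roots are 30 and 53.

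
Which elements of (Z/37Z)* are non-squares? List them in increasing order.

2, 5, 6, 8, 13, 14, 15, 17, 18, 19, 20, 22, 23, 24, 29, 31, 32, 35

Square k = 1,…,18 (k and 37−k give the same square):
1²=1, 2²=4, 3²=9, 4²=16, 5²=25, 6²=36, 7²≡12, 8²≡27, 9²≡7, 10²≡26, 11²≡10, 12²≡33, 13²≡21, 14²≡11, 15²≡3, 16²≡34, 17²≡30, 18²≡28 (mod 37).
The residues are {1, 3, 4, 7, 9, 10, 11, 12, 16, 21, 25, 26, 27, 28, 30, 33, 34, 36}; the non-residues are the remaining 18 nonzero classes.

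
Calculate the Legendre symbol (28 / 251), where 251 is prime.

1

Pull out 2^2: since 251 ≡ 3 (mod 8), (2/251) = -1, so (2/251)^2 = +1.
Reciprocity: 7 ≡ 3 and 251 ≡ 3 (mod 4), so (7/251) = −(251/7).
Reduce top mod 7: now compute (6/7).
Pull out 2: since 7 ≡ 7 (mod 8), (2/7) = +1.
Reciprocity: 3 ≡ 3 and 7 ≡ 3 (mod 4), so (3/7) = −(7/3).
Reduce top mod 3: now compute (1/3).
Reached (1/3) = 1. Collecting the sign flips along the way, the symbol is +1.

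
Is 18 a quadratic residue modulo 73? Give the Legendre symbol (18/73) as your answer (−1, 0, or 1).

1

Euler's criterion: (18/73) ≡ 18^36 (mod 73).
18^2 ≡ 32 (mod 73)
18^4 ≡ 2 (mod 73)
18^8 ≡ 4 (mod 73)
18^16 ≡ 16 (mod 73)
18^32 ≡ 37 (mod 73)
18^36 = 18^(32+4) ≡ 1 (mod 73).
Result is 1, so (18/73) = 1.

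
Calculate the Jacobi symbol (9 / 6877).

Reciprocity: 9 ≡ 1 and 6877 ≡ 1 (mod 4), so (9/6877) = +(6877/9).
Reduce top mod 9: now compute (1/9).
Reached (1/9) = 1. Collecting the sign flips along the way, the symbol is +1.

1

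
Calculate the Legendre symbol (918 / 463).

-1

Euler's criterion: (918/463) ≡ 455^231 (mod 463).
455^2 ≡ 64 (mod 463)
455^4 ≡ 392 (mod 463)
455^8 ≡ 411 (mod 463)
455^16 ≡ 389 (mod 463)
455^32 ≡ 383 (mod 463)
455^64 ≡ 381 (mod 463)
455^128 ≡ 242 (mod 463)
455^231 = 455^(128+64+32+4+2+1) ≡ 462 (mod 463).
Result is 462 ≡ −1, so (918/463) = −1.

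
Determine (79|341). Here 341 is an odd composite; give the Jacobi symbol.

Reciprocity: 79 ≡ 3 and 341 ≡ 1 (mod 4), so (79/341) = +(341/79).
Reduce top mod 79: now compute (25/79).
Reciprocity: 25 ≡ 1 and 79 ≡ 3 (mod 4), so (25/79) = +(79/25).
Reduce top mod 25: now compute (4/25).
Pull out 2^2: since 25 ≡ 1 (mod 8), (2/25) = +1, so (2/25)^2 = +1.
Reached (1/25) = 1. Collecting the sign flips along the way, the symbol is +1.

1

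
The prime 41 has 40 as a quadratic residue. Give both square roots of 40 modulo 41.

41 ≡ 1 (mod 4), so we find a root by search.
Trying successive values, 9² = 81 ≡ 40 (mod 41). The other root is 41 − 9 = 32.

9, 32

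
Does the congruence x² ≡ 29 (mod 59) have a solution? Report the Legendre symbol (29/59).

1

Euler's criterion: (29/59) ≡ 29^29 (mod 59).
29^2 ≡ 15 (mod 59)
29^4 ≡ 48 (mod 59)
29^8 ≡ 3 (mod 59)
29^16 ≡ 9 (mod 59)
29^29 = 29^(16+8+4+1) ≡ 1 (mod 59).
Result is 1, so (29/59) = 1.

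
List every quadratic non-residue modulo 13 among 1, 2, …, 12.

2, 5, 6, 7, 8, 11

Square k = 1,…,6 (k and 13−k give the same square):
1²=1, 2²=4, 3²=9, 4²≡3, 5²≡12, 6²≡10 (mod 13).
The residues are {1, 3, 4, 9, 10, 12}; the non-residues are the remaining 6 nonzero classes.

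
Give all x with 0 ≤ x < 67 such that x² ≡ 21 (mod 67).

17, 50

Since 67 ≡ 3 (mod 4), a square root of 21 is 21^((67+1)/4) = 21^17 mod 67.
Repeated squaring: 21^2≡39, 21^4≡47, 21^8≡65, 21^16≡4 (mod 67).
21^17 = 21^(16+1) ≡ 17 (mod 67).
Check: 17² = 289 ≡ 21 (mod 67). The two roots are 17 and 50.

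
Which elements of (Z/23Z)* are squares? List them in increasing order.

Square k = 1,…,11 (k and 23−k give the same square):
1²=1, 2²=4, 3²=9, 4²=16, 5²≡2, 6²≡13, 7²≡3, 8²≡18, 9²≡12, 10²≡8, 11²≡6 (mod 23).
So the quadratic residues mod 23 are {1, 2, 3, 4, 6, 8, 9, 12, 13, 16, 18}.

1,2,3,4,6,8,9,12,13,16,18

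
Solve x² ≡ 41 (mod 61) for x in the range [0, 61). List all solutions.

61 ≡ 1 (mod 4), so we find a root by search.
Trying successive values, 23² = 529 ≡ 41 (mod 61). The other root is 61 − 23 = 38.

23, 38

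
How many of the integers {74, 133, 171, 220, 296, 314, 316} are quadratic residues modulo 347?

(74/347) = +1 → QR.
(133/347) = +1 → QR.
(171/347) = -1 → non-residue.
(220/347) = -1 → non-residue.
(296/347) = +1 → QR.
(314/347) = -1 → non-residue.
(316/347) = -1 → non-residue.
Total quadratic residues among the 7: 3.

3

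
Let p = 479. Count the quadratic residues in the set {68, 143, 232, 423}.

(68/479) = -1 → non-residue.
(143/479) = -1 → non-residue.
(232/479) = -1 → non-residue.
(423/479) = -1 → non-residue.
Total quadratic residues among the 4: 0.

0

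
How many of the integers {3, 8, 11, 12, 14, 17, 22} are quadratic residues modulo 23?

3

(3/23) = +1 → QR.
(8/23) = +1 → QR.
(11/23) = -1 → non-residue.
(12/23) = +1 → QR.
(14/23) = -1 → non-residue.
(17/23) = -1 → non-residue.
(22/23) = -1 → non-residue.
Total quadratic residues among the 7: 3.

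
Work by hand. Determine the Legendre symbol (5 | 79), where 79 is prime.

1

Euler's criterion: (5/79) ≡ 5^39 (mod 79).
5^2 ≡ 25 (mod 79)
5^4 ≡ 72 (mod 79)
5^8 ≡ 49 (mod 79)
5^16 ≡ 31 (mod 79)
5^32 ≡ 13 (mod 79)
5^39 = 5^(32+4+2+1) ≡ 1 (mod 79).
Result is 1, so (5/79) = 1.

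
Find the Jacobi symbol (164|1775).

Pull out 2^2: since 1775 ≡ 7 (mod 8), (2/1775) = +1, so (2/1775)^2 = +1.
Reciprocity: 41 ≡ 1 and 1775 ≡ 3 (mod 4), so (41/1775) = +(1775/41).
Reduce top mod 41: now compute (12/41).
Pull out 2^2: since 41 ≡ 1 (mod 8), (2/41) = +1, so (2/41)^2 = +1.
Reciprocity: 3 ≡ 3 and 41 ≡ 1 (mod 4), so (3/41) = +(41/3).
Reduce top mod 3: now compute (2/3).
Pull out 2: since 3 ≡ 3 (mod 8), (2/3) = -1.
Reached (1/3) = 1. Collecting the sign flips along the way, the symbol is -1.

-1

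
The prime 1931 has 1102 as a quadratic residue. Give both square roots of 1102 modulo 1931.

Since 1931 ≡ 3 (mod 4), a square root of 1102 is 1102^((1931+1)/4) = 1102^483 mod 1931.
Repeated squaring: 1102^2≡1736, 1102^4≡1336, 1102^8≡652, 1102^16≡284, 1102^32≡1485, 1102^64≡23, 1102^128≡529, 1102^256≡1777 (mod 1931).
1102^483 = 1102^(256+128+64+32+2+1) ≡ 1016 (mod 1931).
Check: 1016² = 1032256 ≡ 1102 (mod 1931). The two roots are 915 and 1016.

915, 1016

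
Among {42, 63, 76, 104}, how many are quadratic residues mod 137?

(42/137) = -1 → non-residue.
(63/137) = +1 → QR.
(76/137) = +1 → QR.
(104/137) = -1 → non-residue.
Total quadratic residues among the 4: 2.

2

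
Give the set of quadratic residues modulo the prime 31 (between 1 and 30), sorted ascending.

Square k = 1,…,15 (k and 31−k give the same square):
1²=1, 2²=4, 3²=9, 4²=16, 5²=25, 6²≡5, 7²≡18, 8²≡2, 9²≡19, 10²≡7, 11²≡28, 12²≡20, 13²≡14, 14²≡10, 15²≡8 (mod 31).
So the quadratic residues mod 31 are {1, 2, 4, 5, 7, 8, 9, 10, 14, 16, 18, 19, 20, 25, 28}.

1 2 4 5 7 8 9 10 14 16 18 19 20 25 28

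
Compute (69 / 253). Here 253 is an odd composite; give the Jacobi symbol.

0

Reciprocity: 69 ≡ 1 and 253 ≡ 1 (mod 4), so (69/253) = +(253/69).
Reduce top mod 69: now compute (46/69).
Pull out 2: since 69 ≡ 5 (mod 8), (2/69) = -1.
Reciprocity: 23 ≡ 3 and 69 ≡ 1 (mod 4), so (23/69) = +(69/23).
Reduce top mod 23: now compute (0/23).
Top reduces to 0: gcd > 1, so the symbol is 0.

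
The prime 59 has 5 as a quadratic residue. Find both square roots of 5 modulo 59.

Since 59 ≡ 3 (mod 4), a square root of 5 is 5^((59+1)/4) = 5^15 mod 59.
Repeated squaring: 5^2≡25, 5^4≡35, 5^8≡45 (mod 59).
5^15 = 5^(8+4+2+1) ≡ 51 (mod 59).
Check: 51² = 2601 ≡ 5 (mod 59). The two roots are 8 and 51.

8, 51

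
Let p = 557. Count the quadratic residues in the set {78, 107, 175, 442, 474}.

3

(78/557) = -1 → non-residue.
(107/557) = -1 → non-residue.
(175/557) = +1 → QR.
(442/557) = +1 → QR.
(474/557) = +1 → QR.
Total quadratic residues among the 5: 3.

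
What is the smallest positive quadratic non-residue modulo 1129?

11

(2/1129) = +1, so 2 is a residue.
(3/1129) = +1, so 3 is a residue.
(4/1129) = +1, so 4 is a residue.
(5/1129) = +1, so 5 is a residue.
(6/1129) = +1, so 6 is a residue.
(7/1129) = +1, so 7 is a residue.
(8/1129) = +1, so 8 is a residue.
(9/1129) = +1, so 9 is a residue.
(10/1129) = +1, so 10 is a residue.
(11/1129) = −1, so 11 is the smallest positive non-residue mod 1129.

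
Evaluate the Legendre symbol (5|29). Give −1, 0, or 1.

Euler's criterion: (5/29) ≡ 5^14 (mod 29).
5^2 ≡ 25 (mod 29)
5^4 ≡ 16 (mod 29)
5^8 ≡ 24 (mod 29)
5^14 = 5^(8+4+2) ≡ 1 (mod 29).
Result is 1, so (5/29) = 1.

1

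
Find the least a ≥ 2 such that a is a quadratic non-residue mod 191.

7

(2/191) = +1, so 2 is a residue.
(3/191) = +1, so 3 is a residue.
(4/191) = +1, so 4 is a residue.
(5/191) = +1, so 5 is a residue.
(6/191) = +1, so 6 is a residue.
(7/191) = −1, so 7 is the smallest positive non-residue mod 191.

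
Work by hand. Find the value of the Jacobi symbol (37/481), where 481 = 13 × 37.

Reciprocity: 37 ≡ 1 and 481 ≡ 1 (mod 4), so (37/481) = +(481/37).
Reduce top mod 37: now compute (0/37).
Top reduces to 0: gcd > 1, so the symbol is 0.

0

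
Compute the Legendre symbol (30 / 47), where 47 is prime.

Euler's criterion: (30/47) ≡ 30^23 (mod 47).
30^2 ≡ 7 (mod 47)
30^4 ≡ 2 (mod 47)
30^8 ≡ 4 (mod 47)
30^16 ≡ 16 (mod 47)
30^23 = 30^(16+4+2+1) ≡ 46 (mod 47).
Result is 46 ≡ −1, so (30/47) = −1.

-1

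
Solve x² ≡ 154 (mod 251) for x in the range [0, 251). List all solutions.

Since 251 ≡ 3 (mod 4), a square root of 154 is 154^((251+1)/4) = 154^63 mod 251.
Repeated squaring: 154^2≡122, 154^4≡75, 154^8≡103, 154^16≡67, 154^32≡222 (mod 251).
154^63 = 154^(32+16+8+4+2+1) ≡ 144 (mod 251).
Check: 144² = 20736 ≡ 154 (mod 251). The two roots are 107 and 144.

107, 144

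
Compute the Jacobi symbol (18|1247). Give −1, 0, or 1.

1

Pull out 2: since 1247 ≡ 7 (mod 8), (2/1247) = +1.
Reciprocity: 9 ≡ 1 and 1247 ≡ 3 (mod 4), so (9/1247) = +(1247/9).
Reduce top mod 9: now compute (5/9).
Reciprocity: 5 ≡ 1 and 9 ≡ 1 (mod 4), so (5/9) = +(9/5).
Reduce top mod 5: now compute (4/5).
Pull out 2^2: since 5 ≡ 5 (mod 8), (2/5) = -1, so (2/5)^2 = +1.
Reached (1/5) = 1. Collecting the sign flips along the way, the symbol is +1.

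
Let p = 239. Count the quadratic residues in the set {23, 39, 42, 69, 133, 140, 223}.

1

(23/239) = -1 → non-residue.
(39/239) = -1 → non-residue.
(42/239) = -1 → non-residue.
(69/239) = -1 → non-residue.
(133/239) = +1 → QR.
(140/239) = -1 → non-residue.
(223/239) = -1 → non-residue.
Total quadratic residues among the 7: 1.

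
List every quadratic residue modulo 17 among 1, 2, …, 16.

Square k = 1,…,8 (k and 17−k give the same square):
1²=1, 2²=4, 3²=9, 4²=16, 5²≡8, 6²≡2, 7²≡15, 8²≡13 (mod 17).
So the quadratic residues mod 17 are {1, 2, 4, 8, 9, 13, 15, 16}.

1, 2, 4, 8, 9, 13, 15, 16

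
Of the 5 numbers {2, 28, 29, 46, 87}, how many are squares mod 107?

(2/107) = -1 → non-residue.
(28/107) = -1 → non-residue.
(29/107) = +1 → QR.
(46/107) = -1 → non-residue.
(87/107) = +1 → QR.
Total quadratic residues among the 5: 2.

2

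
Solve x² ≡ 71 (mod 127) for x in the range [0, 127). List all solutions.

43, 84

Since 127 ≡ 3 (mod 4), a square root of 71 is 71^((127+1)/4) = 71^32 mod 127.
Repeated squaring: 71^2≡88, 71^4≡124, 71^8≡9, 71^16≡81, 71^32≡84 (mod 127).
71^32 = 71^(32) ≡ 84 (mod 127).
Check: 84² = 7056 ≡ 71 (mod 127). The two roots are 43 and 84.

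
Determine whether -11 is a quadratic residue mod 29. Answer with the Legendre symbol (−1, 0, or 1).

Euler's criterion: (-11/29) ≡ 18^14 (mod 29).
18^2 ≡ 5 (mod 29)
18^4 ≡ 25 (mod 29)
18^8 ≡ 16 (mod 29)
18^14 = 18^(8+4+2) ≡ 28 (mod 29).
Result is 28 ≡ −1, so (-11/29) = −1.

-1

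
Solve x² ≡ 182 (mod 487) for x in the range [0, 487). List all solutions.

34, 453

Since 487 ≡ 3 (mod 4), a square root of 182 is 182^((487+1)/4) = 182^122 mod 487.
Repeated squaring: 182^2≡8, 182^4≡64, 182^8≡200, 182^16≡66, 182^32≡460, 182^64≡242 (mod 487).
182^122 = 182^(64+32+16+8+2) ≡ 453 (mod 487).
Check: 453² = 205209 ≡ 182 (mod 487). The two roots are 34 and 453.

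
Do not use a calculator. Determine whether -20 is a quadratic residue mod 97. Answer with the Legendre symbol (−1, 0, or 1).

Euler's criterion: (-20/97) ≡ 77^48 (mod 97).
77^2 ≡ 12 (mod 97)
77^4 ≡ 47 (mod 97)
77^8 ≡ 75 (mod 97)
77^16 ≡ 96 (mod 97)
77^32 ≡ 1 (mod 97)
77^48 = 77^(32+16) ≡ 96 (mod 97).
Result is 96 ≡ −1, so (-20/97) = −1.

-1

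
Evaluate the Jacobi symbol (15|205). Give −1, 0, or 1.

Reciprocity: 15 ≡ 3 and 205 ≡ 1 (mod 4), so (15/205) = +(205/15).
Reduce top mod 15: now compute (10/15).
Pull out 2: since 15 ≡ 7 (mod 8), (2/15) = +1.
Reciprocity: 5 ≡ 1 and 15 ≡ 3 (mod 4), so (5/15) = +(15/5).
Reduce top mod 5: now compute (0/5).
Top reduces to 0: gcd > 1, so the symbol is 0.

0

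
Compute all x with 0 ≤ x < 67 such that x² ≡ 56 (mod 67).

18, 49

Since 67 ≡ 3 (mod 4), a square root of 56 is 56^((67+1)/4) = 56^17 mod 67.
Repeated squaring: 56^2≡54, 56^4≡35, 56^8≡19, 56^16≡26 (mod 67).
56^17 = 56^(16+1) ≡ 49 (mod 67).
Check: 49² = 2401 ≡ 56 (mod 67). The two roots are 18 and 49.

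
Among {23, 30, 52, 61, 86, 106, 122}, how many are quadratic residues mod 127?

(23/127) = -1 → non-residue.
(30/127) = +1 → QR.
(52/127) = +1 → QR.
(61/127) = +1 → QR.
(86/127) = -1 → non-residue.
(106/127) = -1 → non-residue.
(122/127) = +1 → QR.
Total quadratic residues among the 7: 4.

4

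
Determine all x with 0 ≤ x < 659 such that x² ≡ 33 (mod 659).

Since 659 ≡ 3 (mod 4), a square root of 33 is 33^((659+1)/4) = 33^165 mod 659.
Repeated squaring: 33^2≡430, 33^4≡380, 33^8≡79, 33^16≡310, 33^32≡545, 33^64≡475, 33^128≡247 (mod 659).
33^165 = 33^(128+32+4+1) ≡ 106 (mod 659).
Check: 106² = 11236 ≡ 33 (mod 659). The two roots are 106 and 553.

106, 553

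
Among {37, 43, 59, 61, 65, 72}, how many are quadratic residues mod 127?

3

(37/127) = +1 → QR.
(43/127) = -1 → non-residue.
(59/127) = -1 → non-residue.
(61/127) = +1 → QR.
(65/127) = -1 → non-residue.
(72/127) = +1 → QR.
Total quadratic residues among the 6: 3.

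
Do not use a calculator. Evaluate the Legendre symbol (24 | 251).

Pull out 2^3: since 251 ≡ 3 (mod 8), (2/251) = -1, so (2/251)^3 = -1.
Reciprocity: 3 ≡ 3 and 251 ≡ 3 (mod 4), so (3/251) = −(251/3).
Reduce top mod 3: now compute (2/3).
Pull out 2: since 3 ≡ 3 (mod 8), (2/3) = -1.
Reached (1/3) = 1. Collecting the sign flips along the way, the symbol is -1.

-1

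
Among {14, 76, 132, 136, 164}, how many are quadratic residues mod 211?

(14/211) = +1 → QR.
(76/211) = +1 → QR.
(132/211) = -1 → non-residue.
(136/211) = +1 → QR.
(164/211) = -1 → non-residue.
Total quadratic residues among the 5: 3.

3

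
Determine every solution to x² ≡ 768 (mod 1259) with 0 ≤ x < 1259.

Since 1259 ≡ 3 (mod 4), a square root of 768 is 768^((1259+1)/4) = 768^315 mod 1259.
Repeated squaring: 768^2≡612, 768^4≡621, 768^8≡387, 768^16≡1207, 768^32≡186, 768^64≡603, 768^128≡1017, 768^256≡650 (mod 1259).
768^315 = 768^(256+32+16+8+2+1) ≡ 1133 (mod 1259).
Check: 1133² = 1283689 ≡ 768 (mod 1259). The two roots are 126 and 1133.

126, 1133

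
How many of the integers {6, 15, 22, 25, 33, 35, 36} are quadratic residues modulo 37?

3

(6/37) = -1 → non-residue.
(15/37) = -1 → non-residue.
(22/37) = -1 → non-residue.
(25/37) = +1 → QR.
(33/37) = +1 → QR.
(35/37) = -1 → non-residue.
(36/37) = +1 → QR.
Total quadratic residues among the 7: 3.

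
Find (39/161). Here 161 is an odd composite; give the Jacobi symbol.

1

Reciprocity: 39 ≡ 3 and 161 ≡ 1 (mod 4), so (39/161) = +(161/39).
Reduce top mod 39: now compute (5/39).
Reciprocity: 5 ≡ 1 and 39 ≡ 3 (mod 4), so (5/39) = +(39/5).
Reduce top mod 5: now compute (4/5).
Pull out 2^2: since 5 ≡ 5 (mod 8), (2/5) = -1, so (2/5)^2 = +1.
Reached (1/5) = 1. Collecting the sign flips along the way, the symbol is +1.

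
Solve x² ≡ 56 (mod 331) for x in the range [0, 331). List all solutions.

Since 331 ≡ 3 (mod 4), a square root of 56 is 56^((331+1)/4) = 56^83 mod 331.
Repeated squaring: 56^2≡157, 56^4≡155, 56^8≡193, 56^16≡177, 56^32≡215, 56^64≡216 (mod 331).
56^83 = 56^(64+16+2+1) ≡ 279 (mod 331).
Check: 279² = 77841 ≡ 56 (mod 331). The two roots are 52 and 279.

52, 279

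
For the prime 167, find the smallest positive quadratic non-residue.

5

(2/167) = +1, so 2 is a residue.
(3/167) = +1, so 3 is a residue.
(4/167) = +1, so 4 is a residue.
(5/167) = −1, so 5 is the smallest positive non-residue mod 167.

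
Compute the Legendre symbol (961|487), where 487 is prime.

1

First reduce: 961 ≡ 474 (mod 487).
Pull out 2: since 487 ≡ 7 (mod 8), (2/487) = +1.
Reciprocity: 237 ≡ 1 and 487 ≡ 3 (mod 4), so (237/487) = +(487/237).
Reduce top mod 237: now compute (13/237).
Reciprocity: 13 ≡ 1 and 237 ≡ 1 (mod 4), so (13/237) = +(237/13).
Reduce top mod 13: now compute (3/13).
Reciprocity: 3 ≡ 3 and 13 ≡ 1 (mod 4), so (3/13) = +(13/3).
Reduce top mod 3: now compute (1/3).
Reached (1/3) = 1. Collecting the sign flips along the way, the symbol is +1.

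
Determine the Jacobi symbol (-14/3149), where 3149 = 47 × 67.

1

First reduce: -14 ≡ 3135 (mod 3149).
Reciprocity: 3135 ≡ 3 and 3149 ≡ 1 (mod 4), so (3135/3149) = +(3149/3135).
Reduce top mod 3135: now compute (14/3135).
Pull out 2: since 3135 ≡ 7 (mod 8), (2/3135) = +1.
Reciprocity: 7 ≡ 3 and 3135 ≡ 3 (mod 4), so (7/3135) = −(3135/7).
Reduce top mod 7: now compute (6/7).
Pull out 2: since 7 ≡ 7 (mod 8), (2/7) = +1.
Reciprocity: 3 ≡ 3 and 7 ≡ 3 (mod 4), so (3/7) = −(7/3).
Reduce top mod 3: now compute (1/3).
Reached (1/3) = 1. Collecting the sign flips along the way, the symbol is +1.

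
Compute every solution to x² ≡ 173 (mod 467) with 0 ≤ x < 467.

Since 467 ≡ 3 (mod 4), a square root of 173 is 173^((467+1)/4) = 173^117 mod 467.
Repeated squaring: 173^2≡41, 173^4≡280, 173^8≡411, 173^16≡334, 173^32≡410, 173^64≡447 (mod 467).
173^117 = 173^(64+32+16+4+1) ≡ 241 (mod 467).
Check: 241² = 58081 ≡ 173 (mod 467). The two roots are 226 and 241.

226, 241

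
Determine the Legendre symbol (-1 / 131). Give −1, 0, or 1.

First reduce: -1 ≡ 130 (mod 131).
Pull out 2: since 131 ≡ 3 (mod 8), (2/131) = -1.
Reciprocity: 65 ≡ 1 and 131 ≡ 3 (mod 4), so (65/131) = +(131/65).
Reduce top mod 65: now compute (1/65).
Reached (1/65) = 1. Collecting the sign flips along the way, the symbol is -1.

-1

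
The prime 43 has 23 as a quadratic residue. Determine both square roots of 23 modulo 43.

Since 43 ≡ 3 (mod 4), a square root of 23 is 23^((43+1)/4) = 23^11 mod 43.
Repeated squaring: 23^2≡13, 23^4≡40, 23^8≡9 (mod 43).
23^11 = 23^(8+2+1) ≡ 25 (mod 43).
Check: 25² = 625 ≡ 23 (mod 43). The two roots are 18 and 25.

18, 25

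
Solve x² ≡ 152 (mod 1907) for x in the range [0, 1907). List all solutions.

Since 1907 ≡ 3 (mod 4), a square root of 152 is 152^((1907+1)/4) = 152^477 mod 1907.
Repeated squaring: 152^2≡220, 152^4≡725, 152^8≡1200, 152^16≡215, 152^32≡457, 152^64≡986, 152^128≡1533, 152^256≡665 (mod 1907).
152^477 = 152^(256+128+64+16+8+4+1) ≡ 1392 (mod 1907).
Check: 1392² = 1937664 ≡ 152 (mod 1907). The two roots are 515 and 1392.

515, 1392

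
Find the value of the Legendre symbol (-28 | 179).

Euler's criterion: (-28/179) ≡ 151^89 (mod 179).
151^2 ≡ 68 (mod 179)
151^4 ≡ 149 (mod 179)
151^8 ≡ 5 (mod 179)
151^16 ≡ 25 (mod 179)
151^32 ≡ 88 (mod 179)
151^64 ≡ 47 (mod 179)
151^89 = 151^(64+16+8+1) ≡ 1 (mod 179).
Result is 1, so (-28/179) = 1.

1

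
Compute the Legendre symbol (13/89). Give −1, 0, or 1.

Reciprocity: 13 ≡ 1 and 89 ≡ 1 (mod 4), so (13/89) = +(89/13).
Reduce top mod 13: now compute (11/13).
Reciprocity: 11 ≡ 3 and 13 ≡ 1 (mod 4), so (11/13) = +(13/11).
Reduce top mod 11: now compute (2/11).
Pull out 2: since 11 ≡ 3 (mod 8), (2/11) = -1.
Reached (1/11) = 1. Collecting the sign flips along the way, the symbol is -1.

-1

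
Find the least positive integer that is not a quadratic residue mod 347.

(2/347) = −1, so 2 is the smallest positive non-residue mod 347.

2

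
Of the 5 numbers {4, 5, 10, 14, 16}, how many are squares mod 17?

2

(4/17) = +1 → QR.
(5/17) = -1 → non-residue.
(10/17) = -1 → non-residue.
(14/17) = -1 → non-residue.
(16/17) = +1 → QR.
Total quadratic residues among the 5: 2.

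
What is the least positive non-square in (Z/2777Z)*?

(2/2777) = +1, so 2 is a residue.
(3/2777) = −1, so 3 is the smallest positive non-residue mod 2777.

3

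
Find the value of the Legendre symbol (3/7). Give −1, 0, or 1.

Reciprocity: 3 ≡ 3 and 7 ≡ 3 (mod 4), so (3/7) = −(7/3).
Reduce top mod 3: now compute (1/3).
Reached (1/3) = 1. Collecting the sign flips along the way, the symbol is -1.

-1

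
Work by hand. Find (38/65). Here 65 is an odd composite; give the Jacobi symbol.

Pull out 2: since 65 ≡ 1 (mod 8), (2/65) = +1.
Reciprocity: 19 ≡ 3 and 65 ≡ 1 (mod 4), so (19/65) = +(65/19).
Reduce top mod 19: now compute (8/19).
Pull out 2^3: since 19 ≡ 3 (mod 8), (2/19) = -1, so (2/19)^3 = -1.
Reached (1/19) = 1. Collecting the sign flips along the way, the symbol is -1.

-1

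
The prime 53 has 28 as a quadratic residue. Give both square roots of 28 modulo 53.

9, 44

53 ≡ 1 (mod 4), so we find a root by search.
Trying successive values, 9² = 81 ≡ 28 (mod 53). The other root is 53 − 9 = 44.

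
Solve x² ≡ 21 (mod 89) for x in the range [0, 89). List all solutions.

33, 56

89 ≡ 1 (mod 4), so we find a root by search.
Trying successive values, 33² = 1089 ≡ 21 (mod 89). The other root is 89 − 33 = 56.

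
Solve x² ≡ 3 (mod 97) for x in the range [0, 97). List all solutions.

97 ≡ 1 (mod 4), so we find a root by search.
Trying successive values, 10² = 100 ≡ 3 (mod 97). The other root is 97 − 10 = 87.

10, 87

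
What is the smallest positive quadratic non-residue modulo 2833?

(2/2833) = +1, so 2 is a residue.
(3/2833) = +1, so 3 is a residue.
(4/2833) = +1, so 4 is a residue.
(5/2833) = −1, so 5 is the smallest positive non-residue mod 2833.

5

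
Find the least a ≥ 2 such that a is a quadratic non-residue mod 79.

(2/79) = +1, so 2 is a residue.
(3/79) = −1, so 3 is the smallest positive non-residue mod 79.

3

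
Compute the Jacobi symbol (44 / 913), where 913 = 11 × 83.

Pull out 2^2: since 913 ≡ 1 (mod 8), (2/913) = +1, so (2/913)^2 = +1.
Reciprocity: 11 ≡ 3 and 913 ≡ 1 (mod 4), so (11/913) = +(913/11).
Reduce top mod 11: now compute (0/11).
Top reduces to 0: gcd > 1, so the symbol is 0.

0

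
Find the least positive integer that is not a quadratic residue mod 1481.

(2/1481) = +1, so 2 is a residue.
(3/1481) = −1, so 3 is the smallest positive non-residue mod 1481.

3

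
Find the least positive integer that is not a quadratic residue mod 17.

(2/17) = +1, so 2 is a residue.
(3/17) = −1, so 3 is the smallest positive non-residue mod 17.

3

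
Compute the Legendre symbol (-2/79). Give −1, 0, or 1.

Euler's criterion: (-2/79) ≡ 77^39 (mod 79).
77^2 ≡ 4 (mod 79)
77^4 ≡ 16 (mod 79)
77^8 ≡ 19 (mod 79)
77^16 ≡ 45 (mod 79)
77^32 ≡ 50 (mod 79)
77^39 = 77^(32+4+2+1) ≡ 78 (mod 79).
Result is 78 ≡ −1, so (-2/79) = −1.

-1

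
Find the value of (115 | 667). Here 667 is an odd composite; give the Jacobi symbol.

0

Reciprocity: 115 ≡ 3 and 667 ≡ 3 (mod 4), so (115/667) = −(667/115).
Reduce top mod 115: now compute (92/115).
Pull out 2^2: since 115 ≡ 3 (mod 8), (2/115) = -1, so (2/115)^2 = +1.
Reciprocity: 23 ≡ 3 and 115 ≡ 3 (mod 4), so (23/115) = −(115/23).
Reduce top mod 23: now compute (0/23).
Top reduces to 0: gcd > 1, so the symbol is 0.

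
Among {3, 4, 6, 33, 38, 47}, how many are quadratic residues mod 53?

(3/53) = -1 → non-residue.
(4/53) = +1 → QR.
(6/53) = +1 → QR.
(33/53) = -1 → non-residue.
(38/53) = +1 → QR.
(47/53) = +1 → QR.
Total quadratic residues among the 6: 4.

4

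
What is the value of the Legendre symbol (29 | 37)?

-1

Euler's criterion: (29/37) ≡ 29^18 (mod 37).
29^2 ≡ 27 (mod 37)
29^4 ≡ 26 (mod 37)
29^8 ≡ 10 (mod 37)
29^16 ≡ 26 (mod 37)
29^18 = 29^(16+2) ≡ 36 (mod 37).
Result is 36 ≡ −1, so (29/37) = −1.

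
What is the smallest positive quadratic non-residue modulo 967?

(2/967) = +1, so 2 is a residue.
(3/967) = −1, so 3 is the smallest positive non-residue mod 967.

3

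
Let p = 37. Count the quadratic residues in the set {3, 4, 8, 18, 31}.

(3/37) = +1 → QR.
(4/37) = +1 → QR.
(8/37) = -1 → non-residue.
(18/37) = -1 → non-residue.
(31/37) = -1 → non-residue.
Total quadratic residues among the 5: 2.

2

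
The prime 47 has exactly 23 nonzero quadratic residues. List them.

1 2 3 4 6 7 8 9 12 14 16 17 18 21 24 25 27 28 32 34 36 37 42

Square k = 1,…,23 (k and 47−k give the same square):
1²=1, 2²=4, 3²=9, 4²=16, 5²=25, 6²=36, 7²≡2, 8²≡17, 9²≡34, 10²≡6, 11²≡27, 12²≡3, 13²≡28, 14²≡8, 15²≡37, 16²≡21, 17²≡7, 18²≡42, 19²≡32, 20²≡24, 21²≡18, 22²≡14, 23²≡12 (mod 47).
So the quadratic residues mod 47 are {1, 2, 3, 4, 6, 7, 8, 9, 12, 14, 16, 17, 18, 21, 24, 25, 27, 28, 32, 34, 36, 37, 42}.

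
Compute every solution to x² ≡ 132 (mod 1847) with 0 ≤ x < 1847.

143, 1704

Since 1847 ≡ 3 (mod 4), a square root of 132 is 132^((1847+1)/4) = 132^462 mod 1847.
Repeated squaring: 132^2≡801, 132^4≡692, 132^8≡491, 132^16≡971, 132^32≡871, 132^64≡1371, 132^128≡1242, 132^256≡319 (mod 1847).
132^462 = 132^(256+128+64+8+4+2) ≡ 143 (mod 1847).
Check: 143² = 20449 ≡ 132 (mod 1847). The two roots are 143 and 1704.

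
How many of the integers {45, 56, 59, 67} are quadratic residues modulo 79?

2

(45/79) = +1 → QR.
(56/79) = -1 → non-residue.
(59/79) = -1 → non-residue.
(67/79) = +1 → QR.
Total quadratic residues among the 4: 2.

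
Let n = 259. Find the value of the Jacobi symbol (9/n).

1

Reciprocity: 9 ≡ 1 and 259 ≡ 3 (mod 4), so (9/259) = +(259/9).
Reduce top mod 9: now compute (7/9).
Reciprocity: 7 ≡ 3 and 9 ≡ 1 (mod 4), so (7/9) = +(9/7).
Reduce top mod 7: now compute (2/7).
Pull out 2: since 7 ≡ 7 (mod 8), (2/7) = +1.
Reached (1/7) = 1. Collecting the sign flips along the way, the symbol is +1.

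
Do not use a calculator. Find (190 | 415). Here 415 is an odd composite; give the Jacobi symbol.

0

Pull out 2: since 415 ≡ 7 (mod 8), (2/415) = +1.
Reciprocity: 95 ≡ 3 and 415 ≡ 3 (mod 4), so (95/415) = −(415/95).
Reduce top mod 95: now compute (35/95).
Reciprocity: 35 ≡ 3 and 95 ≡ 3 (mod 4), so (35/95) = −(95/35).
Reduce top mod 35: now compute (25/35).
Reciprocity: 25 ≡ 1 and 35 ≡ 3 (mod 4), so (25/35) = +(35/25).
Reduce top mod 25: now compute (10/25).
Pull out 2: since 25 ≡ 1 (mod 8), (2/25) = +1.
Reciprocity: 5 ≡ 1 and 25 ≡ 1 (mod 4), so (5/25) = +(25/5).
Reduce top mod 5: now compute (0/5).
Top reduces to 0: gcd > 1, so the symbol is 0.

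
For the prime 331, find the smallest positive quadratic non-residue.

(2/331) = −1, so 2 is the smallest positive non-residue mod 331.

2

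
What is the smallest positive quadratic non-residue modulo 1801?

(2/1801) = +1, so 2 is a residue.
(3/1801) = +1, so 3 is a residue.
(4/1801) = +1, so 4 is a residue.
(5/1801) = +1, so 5 is a residue.
(6/1801) = +1, so 6 is a residue.
(7/1801) = +1, so 7 is a residue.
(8/1801) = +1, so 8 is a residue.
(9/1801) = +1, so 9 is a residue.
(10/1801) = +1, so 10 is a residue.
(11/1801) = −1, so 11 is the smallest positive non-residue mod 1801.

11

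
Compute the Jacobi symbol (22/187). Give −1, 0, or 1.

Pull out 2: since 187 ≡ 3 (mod 8), (2/187) = -1.
Reciprocity: 11 ≡ 3 and 187 ≡ 3 (mod 4), so (11/187) = −(187/11).
Reduce top mod 11: now compute (0/11).
Top reduces to 0: gcd > 1, so the symbol is 0.

0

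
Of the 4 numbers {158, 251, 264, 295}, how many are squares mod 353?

1

(158/353) = -1 → non-residue.
(251/353) = -1 → non-residue.
(264/353) = -1 → non-residue.
(295/353) = +1 → QR.
Total quadratic residues among the 4: 1.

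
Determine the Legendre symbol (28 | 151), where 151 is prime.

-1

Pull out 2^2: since 151 ≡ 7 (mod 8), (2/151) = +1, so (2/151)^2 = +1.
Reciprocity: 7 ≡ 3 and 151 ≡ 3 (mod 4), so (7/151) = −(151/7).
Reduce top mod 7: now compute (4/7).
Pull out 2^2: since 7 ≡ 7 (mod 8), (2/7) = +1, so (2/7)^2 = +1.
Reached (1/7) = 1. Collecting the sign flips along the way, the symbol is -1.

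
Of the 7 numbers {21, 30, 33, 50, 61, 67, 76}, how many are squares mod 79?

4

(21/79) = +1 → QR.
(30/79) = -1 → non-residue.
(33/79) = -1 → non-residue.
(50/79) = +1 → QR.
(61/79) = -1 → non-residue.
(67/79) = +1 → QR.
(76/79) = +1 → QR.
Total quadratic residues among the 7: 4.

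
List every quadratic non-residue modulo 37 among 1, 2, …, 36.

2, 5, 6, 8, 13, 14, 15, 17, 18, 19, 20, 22, 23, 24, 29, 31, 32, 35

Square k = 1,…,18 (k and 37−k give the same square):
1²=1, 2²=4, 3²=9, 4²=16, 5²=25, 6²=36, 7²≡12, 8²≡27, 9²≡7, 10²≡26, 11²≡10, 12²≡33, 13²≡21, 14²≡11, 15²≡3, 16²≡34, 17²≡30, 18²≡28 (mod 37).
The residues are {1, 3, 4, 7, 9, 10, 11, 12, 16, 21, 25, 26, 27, 28, 30, 33, 34, 36}; the non-residues are the remaining 18 nonzero classes.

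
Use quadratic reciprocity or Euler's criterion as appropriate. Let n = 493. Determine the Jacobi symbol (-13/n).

1

First reduce: -13 ≡ 480 (mod 493).
Pull out 2^5: since 493 ≡ 5 (mod 8), (2/493) = -1, so (2/493)^5 = -1.
Reciprocity: 15 ≡ 3 and 493 ≡ 1 (mod 4), so (15/493) = +(493/15).
Reduce top mod 15: now compute (13/15).
Reciprocity: 13 ≡ 1 and 15 ≡ 3 (mod 4), so (13/15) = +(15/13).
Reduce top mod 13: now compute (2/13).
Pull out 2: since 13 ≡ 5 (mod 8), (2/13) = -1.
Reached (1/13) = 1. Collecting the sign flips along the way, the symbol is +1.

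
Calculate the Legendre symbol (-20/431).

-1

Euler's criterion: (-20/431) ≡ 411^215 (mod 431).
411^2 ≡ 400 (mod 431)
411^4 ≡ 99 (mod 431)
411^8 ≡ 319 (mod 431)
411^16 ≡ 45 (mod 431)
411^32 ≡ 301 (mod 431)
411^64 ≡ 91 (mod 431)
411^128 ≡ 92 (mod 431)
411^215 = 411^(128+64+16+4+2+1) ≡ 430 (mod 431).
Result is 430 ≡ −1, so (-20/431) = −1.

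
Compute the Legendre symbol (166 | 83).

First reduce: 166 ≡ 0 (mod 83).
Top reduces to 0: gcd > 1, so the symbol is 0.

0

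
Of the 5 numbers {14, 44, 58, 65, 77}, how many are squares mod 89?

(14/89) = -1 → non-residue.
(44/89) = +1 → QR.
(58/89) = -1 → non-residue.
(65/89) = -1 → non-residue.
(77/89) = -1 → non-residue.
Total quadratic residues among the 5: 1.

1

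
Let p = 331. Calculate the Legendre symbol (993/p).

0

First reduce: 993 ≡ 0 (mod 331).
Top reduces to 0: gcd > 1, so the symbol is 0.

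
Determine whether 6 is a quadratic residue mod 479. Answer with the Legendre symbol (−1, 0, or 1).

Euler's criterion: (6/479) ≡ 6^239 (mod 479).
6^2 ≡ 36 (mod 479)
6^4 ≡ 338 (mod 479)
6^8 ≡ 242 (mod 479)
6^16 ≡ 126 (mod 479)
6^32 ≡ 69 (mod 479)
6^64 ≡ 450 (mod 479)
6^128 ≡ 362 (mod 479)
6^239 = 6^(128+64+32+8+4+2+1) ≡ 1 (mod 479).
Result is 1, so (6/479) = 1.

1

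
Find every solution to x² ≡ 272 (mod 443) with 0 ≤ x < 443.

139, 304

Since 443 ≡ 3 (mod 4), a square root of 272 is 272^((443+1)/4) = 272^111 mod 443.
Repeated squaring: 272^2≡3, 272^4≡9, 272^8≡81, 272^16≡359, 272^32≡411, 272^64≡138 (mod 443).
272^111 = 272^(64+32+8+4+2+1) ≡ 139 (mod 443).
Check: 139² = 19321 ≡ 272 (mod 443). The two roots are 139 and 304.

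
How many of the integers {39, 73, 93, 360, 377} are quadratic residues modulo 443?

2

(39/443) = +1 → QR.
(73/443) = -1 → non-residue.
(93/443) = -1 → non-residue.
(360/443) = +1 → QR.
(377/443) = -1 → non-residue.
Total quadratic residues among the 5: 2.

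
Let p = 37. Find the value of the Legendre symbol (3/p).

1

Reciprocity: 3 ≡ 3 and 37 ≡ 1 (mod 4), so (3/37) = +(37/3).
Reduce top mod 3: now compute (1/3).
Reached (1/3) = 1. Collecting the sign flips along the way, the symbol is +1.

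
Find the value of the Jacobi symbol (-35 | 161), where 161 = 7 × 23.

0

First reduce: -35 ≡ 126 (mod 161).
Pull out 2: since 161 ≡ 1 (mod 8), (2/161) = +1.
Reciprocity: 63 ≡ 3 and 161 ≡ 1 (mod 4), so (63/161) = +(161/63).
Reduce top mod 63: now compute (35/63).
Reciprocity: 35 ≡ 3 and 63 ≡ 3 (mod 4), so (35/63) = −(63/35).
Reduce top mod 35: now compute (28/35).
Pull out 2^2: since 35 ≡ 3 (mod 8), (2/35) = -1, so (2/35)^2 = +1.
Reciprocity: 7 ≡ 3 and 35 ≡ 3 (mod 4), so (7/35) = −(35/7).
Reduce top mod 7: now compute (0/7).
Top reduces to 0: gcd > 1, so the symbol is 0.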